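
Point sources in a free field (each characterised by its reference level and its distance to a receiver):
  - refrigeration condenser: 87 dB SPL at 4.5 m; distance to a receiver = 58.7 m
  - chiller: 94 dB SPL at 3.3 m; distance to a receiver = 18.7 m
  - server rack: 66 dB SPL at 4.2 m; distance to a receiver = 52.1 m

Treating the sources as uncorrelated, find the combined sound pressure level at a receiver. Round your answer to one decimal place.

Apply inverse-square spreading to bring every level to the receiver, then sum 10^(L/10).
refrigeration condenser: 87 − 20·log₁₀(58.7/4.5) = 87 − 22.31 = 64.69 dB SPL.
chiller: 94 − 20·log₁₀(18.7/3.3) = 94 − 15.07 = 78.93 dB SPL.
server rack: 66 − 20·log₁₀(52.1/4.2) = 66 − 21.87 = 44.13 dB SPL.
Σ 10^(L/10) = 8.120e+07 → L_total = 10·log₁₀(8.120e+07) = 79.10 dB SPL.

79.1 dB SPL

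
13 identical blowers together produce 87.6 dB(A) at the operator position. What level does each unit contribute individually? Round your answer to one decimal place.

13 equal contributions raise the level by 10·log₁₀ 13 = 11.139 dB, so each unit alone gives 87.6 − 11.139.

76.5 dB(A)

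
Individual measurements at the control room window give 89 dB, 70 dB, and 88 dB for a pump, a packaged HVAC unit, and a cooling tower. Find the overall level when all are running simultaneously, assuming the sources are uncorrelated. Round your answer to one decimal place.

91.6 dB

For uncorrelated sources the intensities add, so convert each level to linear form, sum, and take 10·log₁₀ of the total.
Σ 10^(L/10) = 10^(89/10) + 10^(70/10) + 10^(88/10) = 1.435e+09.
L_total = 10·log₁₀(1.435e+09) = 91.57 dB.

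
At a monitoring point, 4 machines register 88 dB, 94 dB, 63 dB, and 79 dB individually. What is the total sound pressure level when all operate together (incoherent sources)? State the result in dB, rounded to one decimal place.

95.1 dB

Incoherent sources combine by intensity addition: L_total = 10·log₁₀(Σ 10^(L_i/10)).
Σ 10^(L/10) = 10^(88/10) + 10^(94/10) + 10^(63/10) + 10^(79/10) = 3.224e+09.
L_total = 10·log₁₀(3.224e+09) = 95.08 dB.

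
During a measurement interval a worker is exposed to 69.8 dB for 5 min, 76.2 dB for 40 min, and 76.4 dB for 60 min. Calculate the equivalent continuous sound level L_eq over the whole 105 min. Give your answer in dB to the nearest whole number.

76 dB

L_eq = 10·log₁₀[(1/T)·Σ tᵢ·10^(Lᵢ/10)] with T = 105 min.
Σ tᵢ·10^(Lᵢ/10) = 5·10^(69.8/10) + 40·10^(76.2/10) + 60·10^(76.4/10) = 4.334e+09.
L_eq = 10·log₁₀(4.334e+09/105) = 76.16 dB.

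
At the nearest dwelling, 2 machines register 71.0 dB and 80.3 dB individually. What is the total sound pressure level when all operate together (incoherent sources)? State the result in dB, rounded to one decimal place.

For uncorrelated sources the intensities add, so convert each level to linear form, sum, and take 10·log₁₀ of the total.
Σ 10^(L/10) = 10^(71.0/10) + 10^(80.3/10) = 1.197e+08.
L_total = 10·log₁₀(1.197e+08) = 80.78 dB.

80.8 dB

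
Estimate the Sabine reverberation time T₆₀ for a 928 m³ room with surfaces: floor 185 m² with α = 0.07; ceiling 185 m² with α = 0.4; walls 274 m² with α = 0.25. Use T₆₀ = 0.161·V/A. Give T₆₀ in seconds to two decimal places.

0.96 s

Total absorption A = 185·0.07 + 185·0.4 + 274·0.25 = 155.45 m² sabins.
T₆₀ = 0.161·V/A = 0.161·928/155.45 = 0.961 s.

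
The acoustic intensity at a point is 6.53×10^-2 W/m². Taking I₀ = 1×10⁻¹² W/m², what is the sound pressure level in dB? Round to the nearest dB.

I/I₀ = 6.53×10^-2/10⁻¹² = 6.53×10^10, and L = 10·log₁₀(I/I₀).
L = 10·(0.8149 + 10) = 108.15 dB.

108 dB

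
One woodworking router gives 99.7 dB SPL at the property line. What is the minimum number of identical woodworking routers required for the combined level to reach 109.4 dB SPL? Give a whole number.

Need L₁ + 10·log₁₀ N ≥ 109.4, i.e. log₁₀ N ≥ 0.97.
N ≥ 10^(9.7/10) = 9.333, so N = 10.

10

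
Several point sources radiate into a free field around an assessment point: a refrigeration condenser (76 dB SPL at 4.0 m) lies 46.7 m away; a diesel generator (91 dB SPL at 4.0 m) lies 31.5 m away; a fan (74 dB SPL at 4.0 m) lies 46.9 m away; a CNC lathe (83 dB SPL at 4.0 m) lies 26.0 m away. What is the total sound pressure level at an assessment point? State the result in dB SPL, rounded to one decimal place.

74.1 dB SPL

First find each source's level at the receiver (point-source: −20·log₁₀(r/r_ref)), then combine on an intensity basis.
refrigeration condenser: 76 − 20·log₁₀(46.7/4.0) = 76 − 21.35 = 54.65 dB SPL.
diesel generator: 91 − 20·log₁₀(31.5/4.0) = 91 − 17.93 = 73.07 dB SPL.
fan: 74 − 20·log₁₀(46.9/4.0) = 74 − 21.38 = 52.62 dB SPL.
CNC lathe: 83 − 20·log₁₀(26.0/4.0) = 83 − 16.26 = 66.74 dB SPL.
Σ 10^(L/10) = 2.550e+07 → L_total = 10·log₁₀(2.550e+07) = 74.06 dB SPL.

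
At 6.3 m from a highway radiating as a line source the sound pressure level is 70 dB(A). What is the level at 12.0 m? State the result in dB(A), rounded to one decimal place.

67.2 dB(A)

Line-source attenuation: ΔL = 10·log₁₀(r₂/r₁) = 10·log₁₀(12.0/6.3) = 2.798 dB.
L₂ = 70 − 10·log₁₀(12.0/6.3) = 70 − 2.798 = 67.20 dB(A).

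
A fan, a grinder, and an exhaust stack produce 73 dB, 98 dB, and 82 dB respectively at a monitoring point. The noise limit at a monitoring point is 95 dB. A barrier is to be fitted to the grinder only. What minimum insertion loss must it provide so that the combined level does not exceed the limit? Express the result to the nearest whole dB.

3 dB

The untreated sources together contribute 10^(73/10) + 10^(82/10) = 1.784e+08, i.e. 82.51 dB.
The limit corresponds to 10^(95/10) = 3.162e+09; subtracting the fixed part leaves 2.984e+09 for the grinder, i.e. 94.75 dB.
So the grinder must be reduced from 98 to 94.75 dB: IL = 3.25 dB.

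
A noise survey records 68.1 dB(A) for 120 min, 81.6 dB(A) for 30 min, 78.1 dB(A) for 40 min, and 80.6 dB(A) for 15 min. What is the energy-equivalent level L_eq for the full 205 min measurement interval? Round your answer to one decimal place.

Weight each interval's intensity by its duration and average over T = 205 min:
Σ tᵢ·10^(Lᵢ/10) = 120·10^(68.1/10) + 30·10^(81.6/10) + 40·10^(78.1/10) + 15·10^(80.6/10) = 9.416e+09.
L_eq = 10·log₁₀(9.416e+09/205) = 76.62 dB(A).

76.6 dB(A)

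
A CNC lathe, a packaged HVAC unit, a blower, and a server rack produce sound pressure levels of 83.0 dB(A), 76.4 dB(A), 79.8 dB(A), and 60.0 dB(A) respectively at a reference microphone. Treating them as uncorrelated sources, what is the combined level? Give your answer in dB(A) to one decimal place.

Incoherent sources combine by intensity addition: L_total = 10·log₁₀(Σ 10^(L_i/10)).
Σ 10^(L/10) = 10^(83.0/10) + 10^(76.4/10) + 10^(79.8/10) + 10^(60.0/10) = 3.397e+08.
L_total = 10·log₁₀(3.397e+08) = 85.31 dB(A).

85.3 dB(A)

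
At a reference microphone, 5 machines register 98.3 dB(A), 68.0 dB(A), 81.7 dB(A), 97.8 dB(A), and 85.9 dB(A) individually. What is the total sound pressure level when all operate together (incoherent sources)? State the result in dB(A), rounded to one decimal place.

101.2 dB(A)

Incoherent sources combine by intensity addition: L_total = 10·log₁₀(Σ 10^(L_i/10)).
Σ 10^(L/10) = 10^(98.3/10) + 10^(68.0/10) + 10^(81.7/10) + 10^(97.8/10) + 10^(85.9/10) = 1.333e+10.
L_total = 10·log₁₀(1.333e+10) = 101.25 dB(A).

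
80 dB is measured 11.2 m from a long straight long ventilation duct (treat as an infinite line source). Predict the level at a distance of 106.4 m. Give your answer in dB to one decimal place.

For a line source, L₂ = L₁ − 10·log₁₀(r₂/r₁).
L₂ = 80 − 10·log₁₀(106.4/11.2) = 80 − 9.777 = 70.22 dB.

70.2 dB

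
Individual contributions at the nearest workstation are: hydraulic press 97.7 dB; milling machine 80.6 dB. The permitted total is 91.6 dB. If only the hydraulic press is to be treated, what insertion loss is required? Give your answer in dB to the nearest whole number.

6 dB

The untreated sources together contribute 10^(80.6/10) = 1.148e+08, i.e. 80.60 dB.
The limit corresponds to 10^(91.6/10) = 1.445e+09; subtracting the fixed part leaves 1.331e+09 for the hydraulic press, i.e. 91.24 dB.
So the hydraulic press must be reduced from 97.7 to 91.24 dB: IL = 6.46 dB.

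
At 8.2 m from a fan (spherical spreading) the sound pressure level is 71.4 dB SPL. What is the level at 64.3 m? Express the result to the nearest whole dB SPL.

54 dB SPL

Spherical spreading from a point source gives a 20·log₁₀(r₂/r₁) drop.
L₂ = 71.4 − 20·log₁₀(64.3/8.2) = 71.4 − 17.888 = 53.51 dB SPL.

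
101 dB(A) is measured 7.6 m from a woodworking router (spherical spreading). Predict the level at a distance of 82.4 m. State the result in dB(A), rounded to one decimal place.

80.3 dB(A)

For a point source, L₂ = L₁ − 20·log₁₀(r₂/r₁).
L₂ = 101 − 20·log₁₀(82.4/7.6) = 101 − 20.702 = 80.30 dB(A).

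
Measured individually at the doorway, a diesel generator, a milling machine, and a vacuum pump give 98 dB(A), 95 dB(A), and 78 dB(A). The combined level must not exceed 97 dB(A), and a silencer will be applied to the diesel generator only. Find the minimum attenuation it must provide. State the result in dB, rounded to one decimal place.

5.5 dB

Fixed contribution from the other sources: Σ 10^(L/10) = 10^(95/10) + 10^(78/10) = 3.225e+09 (95.09 dB(A)).
To meet 97 dB(A) overall, the treated diesel generator may contribute at most 10^(97/10) − 3.225e+09 = 1.786e+09, i.e. 92.52 dB(A).
Required insertion loss = 98 − 92.52 = 5.48 dB.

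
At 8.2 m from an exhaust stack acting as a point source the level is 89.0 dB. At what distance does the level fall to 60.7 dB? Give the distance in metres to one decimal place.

Point-source spreading drops the level by 20·log₁₀(r₂/r₁); inverting, r₂/r₁ = 10^(ΔL/20).
r₂ = 8.2·10^((89.0−60.7)/20) = 8.2·10^(28.3/20) = 213.21 m.

213.2 m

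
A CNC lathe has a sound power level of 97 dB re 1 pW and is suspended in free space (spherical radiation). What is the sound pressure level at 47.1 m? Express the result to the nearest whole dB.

53 dB

Free-field spherical radiation: L_p = L_w − 10·log₁₀(4π·r²), r = 47.1 m.
4π·r² = 2.788e+04 m², 10·log₁₀ of that is 44.453 dB.
L_p = 97 − 44.453 = 52.55 dB.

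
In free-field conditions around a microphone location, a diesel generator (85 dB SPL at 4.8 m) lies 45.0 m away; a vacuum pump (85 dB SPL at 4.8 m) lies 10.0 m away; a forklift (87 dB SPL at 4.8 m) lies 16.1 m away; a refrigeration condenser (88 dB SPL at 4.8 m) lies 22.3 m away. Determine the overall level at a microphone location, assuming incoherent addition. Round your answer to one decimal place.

81.8 dB SPL

Apply inverse-square spreading to bring every level to the receiver, then sum 10^(L/10).
diesel generator: 85 − 20·log₁₀(45.0/4.8) = 85 − 19.44 = 65.56 dB SPL.
vacuum pump: 85 − 20·log₁₀(10.0/4.8) = 85 − 6.38 = 78.62 dB SPL.
forklift: 87 − 20·log₁₀(16.1/4.8) = 87 − 10.51 = 76.49 dB SPL.
refrigeration condenser: 88 − 20·log₁₀(22.3/4.8) = 88 − 13.34 = 74.66 dB SPL.
Σ 10^(L/10) = 1.502e+08 → L_total = 10·log₁₀(1.502e+08) = 81.77 dB SPL.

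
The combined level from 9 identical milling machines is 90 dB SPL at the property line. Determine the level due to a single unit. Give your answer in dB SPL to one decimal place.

80.5 dB SPL

For N identical incoherent sources L_total = L₁ + 10·log₁₀ N, so L₁ = 90 − 10·log₁₀(9) = 90 − 9.542.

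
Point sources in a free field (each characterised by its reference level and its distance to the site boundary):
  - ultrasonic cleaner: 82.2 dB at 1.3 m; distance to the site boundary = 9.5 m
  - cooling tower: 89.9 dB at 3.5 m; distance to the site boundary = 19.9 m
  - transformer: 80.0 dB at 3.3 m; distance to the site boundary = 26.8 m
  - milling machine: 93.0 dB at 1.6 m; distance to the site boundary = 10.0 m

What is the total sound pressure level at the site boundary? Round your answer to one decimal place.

79.3 dB

First find each source's level at the receiver (point-source: −20·log₁₀(r/r_ref)), then combine on an intensity basis.
ultrasonic cleaner: 82.2 − 20·log₁₀(9.5/1.3) = 82.2 − 17.28 = 64.92 dB.
cooling tower: 89.9 − 20·log₁₀(19.9/3.5) = 89.9 − 15.10 = 74.80 dB.
transformer: 80.0 − 20·log₁₀(26.8/3.3) = 80.0 − 18.19 = 61.81 dB.
milling machine: 93.0 − 20·log₁₀(10.0/1.6) = 93.0 − 15.92 = 77.08 dB.
Σ 10^(L/10) = 8.593e+07 → L_total = 10·log₁₀(8.593e+07) = 79.34 dB.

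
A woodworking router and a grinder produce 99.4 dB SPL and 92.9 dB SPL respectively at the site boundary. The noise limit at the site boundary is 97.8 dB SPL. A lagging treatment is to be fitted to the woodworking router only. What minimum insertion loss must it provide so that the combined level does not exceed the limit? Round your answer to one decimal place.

Everything except the woodworking router sums to 10^(92.9/10) = 1.950e+09 in linear terms, 92.90 dB SPL.
To meet 97.8 dB SPL overall, the treated woodworking router may contribute at most 10^(97.8/10) − 1.950e+09 = 4.076e+09, i.e. 96.10 dB SPL.
So the woodworking router must be reduced from 99.4 to 96.10 dB SPL: IL = 3.30 dB.

3.3 dB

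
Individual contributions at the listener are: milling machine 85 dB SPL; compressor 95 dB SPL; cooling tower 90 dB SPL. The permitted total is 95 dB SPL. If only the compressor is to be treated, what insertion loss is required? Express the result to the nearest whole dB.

The untreated sources together contribute 10^(85/10) + 10^(90/10) = 1.316e+09, i.e. 91.19 dB SPL.
The limit corresponds to 10^(95/10) = 3.162e+09; subtracting the fixed part leaves 1.846e+09 for the compressor, i.e. 92.66 dB SPL.
So the compressor must be reduced from 95 to 92.66 dB SPL: IL = 2.34 dB.

2 dB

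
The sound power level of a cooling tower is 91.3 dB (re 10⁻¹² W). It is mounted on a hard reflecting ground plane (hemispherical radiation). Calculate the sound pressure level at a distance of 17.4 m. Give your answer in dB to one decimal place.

L_p = L_w − 10·log₁₀(2π·r²) with r = 17.4 m.
2π·r² = 1902 m², 10·log₁₀ of that is 32.793 dB.
L_p = 91.3 − 32.793 = 58.51 dB.

58.5 dB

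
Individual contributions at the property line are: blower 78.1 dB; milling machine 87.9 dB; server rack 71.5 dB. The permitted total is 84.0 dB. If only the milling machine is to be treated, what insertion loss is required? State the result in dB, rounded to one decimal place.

5.5 dB

Everything except the milling machine sums to 10^(78.1/10) + 10^(71.5/10) = 7.869e+07 in linear terms, 78.96 dB.
The limit corresponds to 10^(84.0/10) = 2.512e+08; subtracting the fixed part leaves 1.725e+08 for the milling machine, i.e. 82.37 dB.
So the milling machine must be reduced from 87.9 to 82.37 dB: IL = 5.53 dB.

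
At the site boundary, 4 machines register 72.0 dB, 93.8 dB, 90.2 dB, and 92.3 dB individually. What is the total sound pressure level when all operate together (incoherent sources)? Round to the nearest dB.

Incoherent sources combine by intensity addition: L_total = 10·log₁₀(Σ 10^(L_i/10)).
Σ 10^(L/10) = 10^(72.0/10) + 10^(93.8/10) + 10^(90.2/10) + 10^(92.3/10) = 5.160e+09.
L_total = 10·log₁₀(5.160e+09) = 97.13 dB.

97 dB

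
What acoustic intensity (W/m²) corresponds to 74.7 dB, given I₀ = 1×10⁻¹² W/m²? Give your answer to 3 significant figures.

I = I₀·10^(L/10) = 10⁻¹² × 10^(74.7/10) = 10^(-4.530).

2.95e-05 W/m²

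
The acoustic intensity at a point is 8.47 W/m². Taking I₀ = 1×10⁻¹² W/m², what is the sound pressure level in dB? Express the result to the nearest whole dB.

Dividing by I₀ shifts the exponent by 12: I/I₀ = 8.47×10^12.
L = 10·(0.9279 + 12) = 129.28 dB.

129 dB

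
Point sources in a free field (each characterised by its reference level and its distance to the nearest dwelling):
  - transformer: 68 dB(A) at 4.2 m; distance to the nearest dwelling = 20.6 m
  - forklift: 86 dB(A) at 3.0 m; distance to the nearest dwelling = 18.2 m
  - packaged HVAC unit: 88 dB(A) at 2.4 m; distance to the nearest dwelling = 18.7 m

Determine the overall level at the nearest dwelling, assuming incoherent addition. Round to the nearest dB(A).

Apply inverse-square spreading to bring every level to the receiver, then sum 10^(L/10).
transformer: 68 − 20·log₁₀(20.6/4.2) = 68 − 13.81 = 54.19 dB(A).
forklift: 86 − 20·log₁₀(18.2/3.0) = 86 − 15.66 = 70.34 dB(A).
packaged HVAC unit: 88 − 20·log₁₀(18.7/2.4) = 88 − 17.83 = 70.17 dB(A).
Σ 10^(L/10) = 2.147e+07 → L_total = 10·log₁₀(2.147e+07) = 73.32 dB(A).

73 dB(A)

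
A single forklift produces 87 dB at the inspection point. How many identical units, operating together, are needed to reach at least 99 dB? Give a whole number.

N identical sources give L₁ + 10·log₁₀ N, so require 10·log₁₀ N ≥ 99 − 87 = 12.0 dB.
N ≥ 10^(12.0/10) = 15.849, so N = 16.

16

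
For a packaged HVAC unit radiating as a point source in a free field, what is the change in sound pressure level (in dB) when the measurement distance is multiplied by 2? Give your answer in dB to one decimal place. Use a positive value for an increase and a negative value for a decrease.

-6.0 dB

Point-source spreading: ΔL = −20·log₁₀(r₂/r₁).
ΔL = −20·log₁₀(2) = -6.02 dB.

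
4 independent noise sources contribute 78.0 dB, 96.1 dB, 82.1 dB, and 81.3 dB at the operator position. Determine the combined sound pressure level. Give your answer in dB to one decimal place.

For uncorrelated sources the intensities add, so convert each level to linear form, sum, and take 10·log₁₀ of the total.
Σ 10^(L/10) = 10^(78.0/10) + 10^(96.1/10) + 10^(82.1/10) + 10^(81.3/10) = 4.434e+09.
L_total = 10·log₁₀(4.434e+09) = 96.47 dB.

96.5 dB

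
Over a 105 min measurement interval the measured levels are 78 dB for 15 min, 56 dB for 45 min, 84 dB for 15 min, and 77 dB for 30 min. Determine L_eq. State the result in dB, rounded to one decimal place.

The energy average is taken in the linear domain: L_eq = 10·log₁₀[(Σ tᵢ·10^(Lᵢ/10))/T], T = 105 min.
Σ tᵢ·10^(Lᵢ/10) = 15·10^(78/10) + 45·10^(56/10) + 15·10^(84/10) + 30·10^(77/10) = 6.236e+09.
L_eq = 10·log₁₀(6.236e+09/105) = 77.74 dB.

77.7 dB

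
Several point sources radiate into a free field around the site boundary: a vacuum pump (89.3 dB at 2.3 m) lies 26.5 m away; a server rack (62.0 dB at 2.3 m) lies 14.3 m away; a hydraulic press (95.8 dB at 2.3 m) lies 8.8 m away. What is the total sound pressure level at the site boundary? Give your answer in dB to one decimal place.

First find each source's level at the receiver (point-source: −20·log₁₀(r/r_ref)), then combine on an intensity basis.
vacuum pump: 89.3 − 20·log₁₀(26.5/2.3) = 89.3 − 21.23 = 68.07 dB.
server rack: 62.0 − 20·log₁₀(14.3/2.3) = 62.0 − 15.87 = 46.13 dB.
hydraulic press: 95.8 − 20·log₁₀(8.8/2.3) = 95.8 − 11.66 = 84.14 dB.
Σ 10^(L/10) = 2.662e+08 → L_total = 10·log₁₀(2.662e+08) = 84.25 dB.

84.3 dB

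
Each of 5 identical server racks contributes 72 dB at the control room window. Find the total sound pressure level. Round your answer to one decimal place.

With 5 equal, uncorrelated contributions the intensity is 5× that of one unit, giving a rise of 10·log₁₀ 5.
L_total = 72 + 10·log₁₀(5) = 72 + 6.990 = 78.99 dB.

79.0 dB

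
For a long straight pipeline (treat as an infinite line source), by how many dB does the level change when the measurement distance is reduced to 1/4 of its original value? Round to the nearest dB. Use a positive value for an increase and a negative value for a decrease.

+6 dB

A line source loses 3 dB per doubling of distance; generally ΔL = −10·log₁₀(r₂/r₁).
ΔL = −10·log₁₀(0.25) = +6.02 dB.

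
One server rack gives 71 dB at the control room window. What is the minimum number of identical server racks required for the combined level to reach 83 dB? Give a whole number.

The shortfall is 83 − 71 = 12.0 dB, and N units add 10·log₁₀ N, so need 10·log₁₀ N ≥ 12.0.
N ≥ 10^(12.0/10) = 15.849, so N = 16.

16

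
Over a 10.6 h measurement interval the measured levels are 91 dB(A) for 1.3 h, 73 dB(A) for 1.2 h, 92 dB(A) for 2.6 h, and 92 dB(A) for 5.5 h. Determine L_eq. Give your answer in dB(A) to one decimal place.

91.4 dB(A)

Weight each interval's intensity by its duration and average over T = 10.6 h:
Σ tᵢ·10^(Lᵢ/10) = 1.3·10^(91/10) + 1.2·10^(73/10) + 2.6·10^(92/10) + 5.5·10^(92/10) = 1.450e+10.
L_eq = 10·log₁₀(1.450e+10/10.6) = 91.36 dB(A).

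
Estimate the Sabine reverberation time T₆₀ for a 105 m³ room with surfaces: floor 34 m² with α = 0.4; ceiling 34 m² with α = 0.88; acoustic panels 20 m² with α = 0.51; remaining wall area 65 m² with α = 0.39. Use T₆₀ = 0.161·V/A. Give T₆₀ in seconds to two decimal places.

Total absorption A = 34·0.4 + 34·0.88 + 20·0.51 + 65·0.39 = 79.07 m² sabins.
T₆₀ = 0.161 × 105 / 79.07 = 0.214 s.

0.21 s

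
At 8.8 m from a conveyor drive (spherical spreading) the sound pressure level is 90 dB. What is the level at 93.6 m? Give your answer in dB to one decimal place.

69.5 dB

Spherical spreading from a point source gives a 20·log₁₀(r₂/r₁) drop.
L₂ = 90 − 20·log₁₀(93.6/8.8) = 90 − 20.536 = 69.46 dB.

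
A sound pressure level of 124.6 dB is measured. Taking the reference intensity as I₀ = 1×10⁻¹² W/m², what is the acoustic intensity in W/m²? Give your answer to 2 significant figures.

2.9 W/m²

I = I₀·10^(L/10) = 10⁻¹² × 10^(124.6/10) = 10^(0.460).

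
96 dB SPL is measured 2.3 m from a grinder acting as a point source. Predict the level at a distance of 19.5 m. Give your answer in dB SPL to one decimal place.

77.4 dB SPL

Spherical spreading from a point source gives a 20·log₁₀(r₂/r₁) drop.
L₂ = 96 − 20·log₁₀(19.5/2.3) = 96 − 18.566 = 77.43 dB SPL.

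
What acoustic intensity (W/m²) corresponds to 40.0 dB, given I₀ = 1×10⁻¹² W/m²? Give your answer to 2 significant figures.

1.0e-08 W/m²

I/I₀ = 10^(40.0/10) = 1e+04, so I = 1e+04 × 10⁻¹² W/m².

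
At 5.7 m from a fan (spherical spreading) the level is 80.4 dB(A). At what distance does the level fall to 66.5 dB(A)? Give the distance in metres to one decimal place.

28.2 m

The 13.9 dB drop corresponds to a distance ratio of 10^(13.9/20) for a point source.
r₂ = 5.7·10^((80.4−66.5)/20) = 5.7·10^(13.9/20) = 28.24 m.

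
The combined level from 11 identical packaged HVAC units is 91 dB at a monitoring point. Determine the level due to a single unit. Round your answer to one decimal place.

Dividing the total intensity by 11 lowers the level by 10·log₁₀ 11 = 10.414 dB: L₁ = 91 − 10.414.

80.6 dB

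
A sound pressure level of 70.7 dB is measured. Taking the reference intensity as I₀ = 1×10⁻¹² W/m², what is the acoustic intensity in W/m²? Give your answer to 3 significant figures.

L = 10·log₁₀(I/I₀) ⇒ I = I₀·10^(L/10) = 10⁻¹² × 10^7.07.

1.17e-05 W/m²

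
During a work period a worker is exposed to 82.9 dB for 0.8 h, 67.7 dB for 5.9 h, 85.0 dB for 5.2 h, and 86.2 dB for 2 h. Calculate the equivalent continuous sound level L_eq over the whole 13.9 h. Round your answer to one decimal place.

82.8 dB

The energy average is taken in the linear domain: L_eq = 10·log₁₀[(Σ tᵢ·10^(Lᵢ/10))/T], T = 13.9 h.
Σ tᵢ·10^(Lᵢ/10) = 0.8·10^(82.9/10) + 5.9·10^(67.7/10) + 5.2·10^(85.0/10) + 2·10^(86.2/10) = 2.669e+09.
L_eq = 10·log₁₀(2.669e+09/13.9) = 82.83 dB.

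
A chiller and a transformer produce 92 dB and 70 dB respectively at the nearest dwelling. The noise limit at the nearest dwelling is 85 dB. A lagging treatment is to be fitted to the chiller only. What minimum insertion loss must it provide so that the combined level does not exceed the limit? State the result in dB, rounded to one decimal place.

The untreated sources together contribute 10^(70/10) = 1.000e+07, i.e. 70.00 dB.
The limit corresponds to 10^(85/10) = 3.162e+08; subtracting the fixed part leaves 3.062e+08 for the chiller, i.e. 84.86 dB.
So the chiller must be reduced from 92 to 84.86 dB: IL = 7.14 dB.

7.1 dB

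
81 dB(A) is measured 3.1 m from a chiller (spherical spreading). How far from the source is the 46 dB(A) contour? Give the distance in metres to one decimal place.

The 35.0 dB drop corresponds to a distance ratio of 10^(35.0/20) for a point source.
r₂ = 3.1·10^((81−46)/20) = 3.1·10^(35.0/20) = 174.33 m.

174.3 m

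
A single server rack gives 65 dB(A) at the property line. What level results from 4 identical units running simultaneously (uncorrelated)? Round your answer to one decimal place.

71.0 dB(A)

With 4 equal, uncorrelated contributions the intensity is 4× that of one unit, giving a rise of 10·log₁₀ 4.
L_total = 65 + 10·log₁₀(4) = 65 + 6.021 = 71.02 dB(A).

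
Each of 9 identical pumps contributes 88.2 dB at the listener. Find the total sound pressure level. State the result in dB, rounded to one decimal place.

97.7 dB

L_total = L₁ + 10·log₁₀ N for N identical incoherent sources.
L_total = 88.2 + 10·log₁₀(9) = 88.2 + 9.542 = 97.74 dB.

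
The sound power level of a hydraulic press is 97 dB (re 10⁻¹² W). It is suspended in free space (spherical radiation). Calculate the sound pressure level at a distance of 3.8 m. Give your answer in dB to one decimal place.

74.4 dB

L_p = L_w − 10·log₁₀(4π·r²) with r = 3.8 m.
4π·r² = 181.5 m², 10·log₁₀ of that is 22.588 dB.
L_p = 97 − 22.588 = 74.41 dB.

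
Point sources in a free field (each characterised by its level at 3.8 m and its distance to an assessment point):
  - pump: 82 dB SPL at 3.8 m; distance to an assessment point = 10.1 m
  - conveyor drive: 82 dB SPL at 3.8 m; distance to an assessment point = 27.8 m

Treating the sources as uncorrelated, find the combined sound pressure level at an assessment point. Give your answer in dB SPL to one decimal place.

74.0 dB SPL

First find each source's level at the receiver (point-source: −20·log₁₀(r/r_ref)), then combine on an intensity basis.
pump: 82 − 20·log₁₀(10.1/3.8) = 82 − 8.49 = 73.51 dB SPL.
conveyor drive: 82 − 20·log₁₀(27.8/3.8) = 82 − 17.29 = 64.71 dB SPL.
Σ 10^(L/10) = 2.540e+07 → L_total = 10·log₁₀(2.540e+07) = 74.05 dB SPL.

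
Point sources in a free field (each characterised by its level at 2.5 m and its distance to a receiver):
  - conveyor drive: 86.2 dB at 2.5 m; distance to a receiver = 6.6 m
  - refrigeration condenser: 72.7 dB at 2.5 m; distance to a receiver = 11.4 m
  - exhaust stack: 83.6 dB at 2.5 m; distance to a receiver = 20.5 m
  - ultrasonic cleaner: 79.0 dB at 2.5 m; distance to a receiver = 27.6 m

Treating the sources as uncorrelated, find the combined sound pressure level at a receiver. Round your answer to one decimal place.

78.1 dB

First find each source's level at the receiver (point-source: −20·log₁₀(r/r_ref)), then combine on an intensity basis.
conveyor drive: 86.2 − 20·log₁₀(6.6/2.5) = 86.2 − 8.43 = 77.77 dB.
refrigeration condenser: 72.7 − 20·log₁₀(11.4/2.5) = 72.7 − 13.18 = 59.52 dB.
exhaust stack: 83.6 − 20·log₁₀(20.5/2.5) = 83.6 − 18.28 = 65.32 dB.
ultrasonic cleaner: 79.0 − 20·log₁₀(27.6/2.5) = 79.0 − 20.86 = 58.14 dB.
Σ 10^(L/10) = 6.477e+07 → L_total = 10·log₁₀(6.477e+07) = 78.11 dB.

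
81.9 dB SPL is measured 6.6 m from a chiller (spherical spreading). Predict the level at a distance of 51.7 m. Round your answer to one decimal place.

Point-source attenuation: ΔL = 20·log₁₀(r₂/r₁) = 20·log₁₀(51.7/6.6) = 17.879 dB.
L₂ = 81.9 − 20·log₁₀(51.7/6.6) = 81.9 − 17.879 = 64.02 dB SPL.

64.0 dB SPL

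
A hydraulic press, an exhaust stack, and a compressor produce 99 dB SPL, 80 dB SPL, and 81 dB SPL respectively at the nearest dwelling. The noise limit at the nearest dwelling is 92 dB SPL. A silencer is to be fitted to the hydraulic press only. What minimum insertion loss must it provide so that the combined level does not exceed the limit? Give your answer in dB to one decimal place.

Everything except the hydraulic press sums to 10^(80/10) + 10^(81/10) = 2.259e+08 in linear terms, 83.54 dB SPL.
The limit corresponds to 10^(92/10) = 1.585e+09; subtracting the fixed part leaves 1.359e+09 for the hydraulic press, i.e. 91.33 dB SPL.
So the hydraulic press must be reduced from 99 to 91.33 dB SPL: IL = 7.67 dB.

7.7 dB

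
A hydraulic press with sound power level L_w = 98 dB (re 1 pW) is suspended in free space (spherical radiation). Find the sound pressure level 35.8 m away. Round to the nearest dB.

56 dB

L_p = L_w − 10·log₁₀(4π·r²) with r = 35.8 m.
4π·r² = 1.611e+04 m², 10·log₁₀ of that is 42.070 dB.
L_p = 98 − 42.070 = 55.93 dB.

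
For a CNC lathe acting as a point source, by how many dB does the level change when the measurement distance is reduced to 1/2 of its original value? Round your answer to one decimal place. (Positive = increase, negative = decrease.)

With spherical spreading the level changes by −20·log₁₀(r₂/r₁).
ΔL = −20·log₁₀(0.5) = +6.02 dB.

+6.0 dB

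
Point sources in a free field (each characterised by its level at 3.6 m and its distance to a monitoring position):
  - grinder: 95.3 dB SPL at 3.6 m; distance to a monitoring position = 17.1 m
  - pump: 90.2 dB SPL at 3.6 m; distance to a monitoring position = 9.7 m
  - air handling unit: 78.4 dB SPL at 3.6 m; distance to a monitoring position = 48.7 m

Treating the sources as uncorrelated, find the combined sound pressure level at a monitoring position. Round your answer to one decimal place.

84.7 dB SPL

Apply inverse-square spreading to bring every level to the receiver, then sum 10^(L/10).
grinder: 95.3 − 20·log₁₀(17.1/3.6) = 95.3 − 13.53 = 81.77 dB SPL.
pump: 90.2 − 20·log₁₀(9.7/3.6) = 90.2 − 8.61 = 81.59 dB SPL.
air handling unit: 78.4 − 20·log₁₀(48.7/3.6) = 78.4 − 22.62 = 55.78 dB SPL.
Σ 10^(L/10) = 2.948e+08 → L_total = 10·log₁₀(2.948e+08) = 84.70 dB SPL.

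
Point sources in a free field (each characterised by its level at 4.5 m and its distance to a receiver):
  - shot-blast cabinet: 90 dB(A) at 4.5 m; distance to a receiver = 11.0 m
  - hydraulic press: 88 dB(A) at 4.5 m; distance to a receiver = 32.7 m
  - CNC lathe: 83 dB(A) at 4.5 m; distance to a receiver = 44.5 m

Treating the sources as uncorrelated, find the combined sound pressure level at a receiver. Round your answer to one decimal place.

82.6 dB(A)

Apply inverse-square spreading to bring every level to the receiver, then sum 10^(L/10).
shot-blast cabinet: 90 − 20·log₁₀(11.0/4.5) = 90 − 7.76 = 82.24 dB(A).
hydraulic press: 88 − 20·log₁₀(32.7/4.5) = 88 − 17.23 = 70.77 dB(A).
CNC lathe: 83 − 20·log₁₀(44.5/4.5) = 83 − 19.90 = 63.10 dB(A).
Σ 10^(L/10) = 1.813e+08 → L_total = 10·log₁₀(1.813e+08) = 82.59 dB(A).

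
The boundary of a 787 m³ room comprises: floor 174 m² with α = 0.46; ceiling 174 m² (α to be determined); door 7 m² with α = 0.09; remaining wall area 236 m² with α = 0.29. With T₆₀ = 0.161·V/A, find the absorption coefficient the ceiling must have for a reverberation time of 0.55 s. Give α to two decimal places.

A = 0.161·V/T₆₀ = 0.161·787/0.55 = 230.38 m² sabins.
Absorption from the other surfaces = 174·0.46 + 7·0.09 + 236·0.29 = 149.11 m², so the ceiling must supply 81.27 m² over 174 m².
α = 81.27/174 = 0.467.

0.47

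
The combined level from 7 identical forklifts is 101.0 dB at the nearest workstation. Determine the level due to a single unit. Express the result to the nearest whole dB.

Dividing the total intensity by 7 lowers the level by 10·log₁₀ 7 = 8.451 dB: L₁ = 101.0 − 8.451.

93 dB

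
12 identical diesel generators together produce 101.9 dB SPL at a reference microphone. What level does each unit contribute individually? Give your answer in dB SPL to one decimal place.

Dividing the total intensity by 12 lowers the level by 10·log₁₀ 12 = 10.792 dB: L₁ = 101.9 − 10.792.

91.1 dB SPL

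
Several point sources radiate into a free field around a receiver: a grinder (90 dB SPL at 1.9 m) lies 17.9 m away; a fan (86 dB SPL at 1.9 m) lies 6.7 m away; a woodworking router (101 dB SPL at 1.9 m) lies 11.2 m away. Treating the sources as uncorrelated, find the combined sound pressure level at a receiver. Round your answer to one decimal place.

Propagate each source to the receiver with L = L_ref − 20·log₁₀(r/r_ref), then add intensities.
grinder: 90 − 20·log₁₀(17.9/1.9) = 90 − 19.48 = 70.52 dB SPL.
fan: 86 − 20·log₁₀(6.7/1.9) = 86 − 10.95 = 75.05 dB SPL.
woodworking router: 101 − 20·log₁₀(11.2/1.9) = 101 − 15.41 = 85.59 dB SPL.
Σ 10^(L/10) = 4.056e+08 → L_total = 10·log₁₀(4.056e+08) = 86.08 dB SPL.

86.1 dB SPL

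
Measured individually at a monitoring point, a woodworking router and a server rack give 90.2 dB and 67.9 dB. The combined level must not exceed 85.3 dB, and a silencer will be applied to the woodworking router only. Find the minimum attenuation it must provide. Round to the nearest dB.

The untreated sources together contribute 10^(67.9/10) = 6.166e+06, i.e. 67.90 dB.
To meet 85.3 dB overall, the treated woodworking router may contribute at most 10^(85.3/10) − 6.166e+06 = 3.327e+08, i.e. 85.22 dB.
Required insertion loss = 90.2 − 85.22 = 4.98 dB.

5 dB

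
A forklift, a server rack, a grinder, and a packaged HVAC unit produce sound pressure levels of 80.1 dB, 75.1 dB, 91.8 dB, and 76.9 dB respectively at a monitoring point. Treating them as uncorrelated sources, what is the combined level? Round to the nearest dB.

92 dB

Incoherent sources combine by intensity addition: L_total = 10·log₁₀(Σ 10^(L_i/10)).
Σ 10^(L/10) = 10^(80.1/10) + 10^(75.1/10) + 10^(91.8/10) + 10^(76.9/10) = 1.697e+09.
L_total = 10·log₁₀(1.697e+09) = 92.30 dB.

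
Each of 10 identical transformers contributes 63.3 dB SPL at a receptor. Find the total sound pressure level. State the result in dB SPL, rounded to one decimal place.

73.3 dB SPL

L_total = L₁ + 10·log₁₀ N for N identical incoherent sources.
L_total = 63.3 + 10·log₁₀(10) = 63.3 + 10.000 = 73.30 dB SPL.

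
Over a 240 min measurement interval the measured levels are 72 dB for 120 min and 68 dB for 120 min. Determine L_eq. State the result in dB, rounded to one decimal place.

Weight each interval's intensity by its duration and average over T = 240 min:
Σ tᵢ·10^(Lᵢ/10) = 120·10^(72/10) + 120·10^(68/10) = 2.659e+09.
L_eq = 10·log₁₀(2.659e+09/240) = 70.45 dB.

70.4 dB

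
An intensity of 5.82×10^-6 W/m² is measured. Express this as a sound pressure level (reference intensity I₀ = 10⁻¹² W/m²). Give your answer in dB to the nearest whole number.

Dividing by I₀ shifts the exponent by 12: I/I₀ = 5.82×10^6.
L = 10·(0.7649 + 6) = 67.65 dB.

68 dB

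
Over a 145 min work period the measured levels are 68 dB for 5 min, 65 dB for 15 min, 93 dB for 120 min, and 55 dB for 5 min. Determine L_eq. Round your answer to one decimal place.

L_eq = 10·log₁₀[(1/T)·Σ tᵢ·10^(Lᵢ/10)] with T = 145 min.
Σ tᵢ·10^(Lᵢ/10) = 5·10^(68/10) + 15·10^(65/10) + 120·10^(93/10) + 5·10^(55/10) = 2.395e+11.
L_eq = 10·log₁₀(2.395e+11/145) = 92.18 dB.

92.2 dB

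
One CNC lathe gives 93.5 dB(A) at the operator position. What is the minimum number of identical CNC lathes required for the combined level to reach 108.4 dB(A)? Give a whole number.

31

Need L₁ + 10·log₁₀ N ≥ 108.4, i.e. log₁₀ N ≥ 1.49.
N ≥ 10^(14.9/10) = 30.903, so N = 31.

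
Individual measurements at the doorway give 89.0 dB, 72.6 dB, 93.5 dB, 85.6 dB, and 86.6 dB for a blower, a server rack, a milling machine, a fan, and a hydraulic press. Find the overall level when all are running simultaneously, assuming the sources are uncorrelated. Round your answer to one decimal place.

95.9 dB

For uncorrelated sources the intensities add, so convert each level to linear form, sum, and take 10·log₁₀ of the total.
Σ 10^(L/10) = 10^(89.0/10) + 10^(72.6/10) + 10^(93.5/10) + 10^(85.6/10) + 10^(86.6/10) = 3.871e+09.
L_total = 10·log₁₀(3.871e+09) = 95.88 dB.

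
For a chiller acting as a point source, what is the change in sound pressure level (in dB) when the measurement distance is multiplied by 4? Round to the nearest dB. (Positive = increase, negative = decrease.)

A point source loses 6 dB per doubling of distance; generally ΔL = −20·log₁₀(r₂/r₁).
ΔL = −20·log₁₀(4) = -12.04 dB.

-12 dB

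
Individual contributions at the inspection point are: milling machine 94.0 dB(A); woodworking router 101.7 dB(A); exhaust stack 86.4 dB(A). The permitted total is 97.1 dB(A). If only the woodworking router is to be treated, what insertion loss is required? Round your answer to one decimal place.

8.3 dB

The untreated sources together contribute 10^(94.0/10) + 10^(86.4/10) = 2.948e+09, i.e. 94.70 dB(A).
The limit corresponds to 10^(97.1/10) = 5.129e+09; subtracting the fixed part leaves 2.180e+09 for the woodworking router, i.e. 93.38 dB(A).
So the woodworking router must be reduced from 101.7 to 93.38 dB(A): IL = 8.32 dB.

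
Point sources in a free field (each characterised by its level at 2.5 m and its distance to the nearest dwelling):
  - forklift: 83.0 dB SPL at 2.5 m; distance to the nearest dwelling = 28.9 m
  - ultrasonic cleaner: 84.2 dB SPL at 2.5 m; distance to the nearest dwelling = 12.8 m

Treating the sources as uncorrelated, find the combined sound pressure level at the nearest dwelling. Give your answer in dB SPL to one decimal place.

Propagate each source to the receiver with L = L_ref − 20·log₁₀(r/r_ref), then add intensities.
forklift: 83.0 − 20·log₁₀(28.9/2.5) = 83.0 − 21.26 = 61.74 dB SPL.
ultrasonic cleaner: 84.2 − 20·log₁₀(12.8/2.5) = 84.2 − 14.19 = 70.01 dB SPL.
Σ 10^(L/10) = 1.153e+07 → L_total = 10·log₁₀(1.153e+07) = 70.62 dB SPL.

70.6 dB SPL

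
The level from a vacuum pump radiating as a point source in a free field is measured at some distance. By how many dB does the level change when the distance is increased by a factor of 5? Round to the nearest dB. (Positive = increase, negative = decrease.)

-14 dB

With spherical spreading the level changes by −20·log₁₀(r₂/r₁).
ΔL = −20·log₁₀(5) = -13.98 dB.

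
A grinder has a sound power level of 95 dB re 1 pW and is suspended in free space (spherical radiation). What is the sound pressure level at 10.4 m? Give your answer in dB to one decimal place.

63.7 dB

Free-field spherical radiation: L_p = L_w − 10·log₁₀(4π·r²), r = 10.4 m.
4π·r² = 1359 m², 10·log₁₀ of that is 31.333 dB.
L_p = 95 − 31.333 = 63.67 dB.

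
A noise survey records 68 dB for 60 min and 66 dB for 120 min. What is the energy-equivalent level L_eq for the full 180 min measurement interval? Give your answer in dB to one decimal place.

Weight each interval's intensity by its duration and average over T = 180 min:
Σ tᵢ·10^(Lᵢ/10) = 60·10^(68/10) + 120·10^(66/10) = 8.563e+08.
L_eq = 10·log₁₀(8.563e+08/180) = 66.77 dB.

66.8 dB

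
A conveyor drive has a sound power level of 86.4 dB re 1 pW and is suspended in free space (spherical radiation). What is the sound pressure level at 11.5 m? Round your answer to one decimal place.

54.2 dB

The power spreads over a sphere of area 4π·r², so L_p = L_w − 10·log₁₀(4π·r²).
4π·r² = 1662 m², 10·log₁₀ of that is 32.206 dB.
L_p = 86.4 − 32.206 = 54.19 dB.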